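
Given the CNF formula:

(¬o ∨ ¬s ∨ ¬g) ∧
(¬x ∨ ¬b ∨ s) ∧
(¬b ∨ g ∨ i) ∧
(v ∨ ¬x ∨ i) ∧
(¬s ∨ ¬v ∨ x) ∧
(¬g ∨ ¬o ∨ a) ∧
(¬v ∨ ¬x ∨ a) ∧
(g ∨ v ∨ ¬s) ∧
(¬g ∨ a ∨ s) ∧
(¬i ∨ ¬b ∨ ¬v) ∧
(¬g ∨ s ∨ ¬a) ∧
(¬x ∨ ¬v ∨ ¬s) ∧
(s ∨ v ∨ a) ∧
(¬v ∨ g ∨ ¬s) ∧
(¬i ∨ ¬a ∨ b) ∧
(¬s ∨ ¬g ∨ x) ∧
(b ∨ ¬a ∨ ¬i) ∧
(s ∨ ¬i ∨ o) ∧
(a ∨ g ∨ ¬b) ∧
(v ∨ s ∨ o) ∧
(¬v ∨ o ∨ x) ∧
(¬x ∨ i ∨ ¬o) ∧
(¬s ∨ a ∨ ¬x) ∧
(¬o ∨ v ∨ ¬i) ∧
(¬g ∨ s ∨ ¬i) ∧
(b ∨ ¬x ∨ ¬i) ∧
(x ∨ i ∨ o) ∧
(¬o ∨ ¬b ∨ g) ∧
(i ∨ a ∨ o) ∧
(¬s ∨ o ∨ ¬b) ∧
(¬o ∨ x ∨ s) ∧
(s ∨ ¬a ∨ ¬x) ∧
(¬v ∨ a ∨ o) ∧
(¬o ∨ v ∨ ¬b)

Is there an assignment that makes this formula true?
No

No, the formula is not satisfiable.

No assignment of truth values to the variables can make all 34 clauses true simultaneously.

The formula is UNSAT (unsatisfiable).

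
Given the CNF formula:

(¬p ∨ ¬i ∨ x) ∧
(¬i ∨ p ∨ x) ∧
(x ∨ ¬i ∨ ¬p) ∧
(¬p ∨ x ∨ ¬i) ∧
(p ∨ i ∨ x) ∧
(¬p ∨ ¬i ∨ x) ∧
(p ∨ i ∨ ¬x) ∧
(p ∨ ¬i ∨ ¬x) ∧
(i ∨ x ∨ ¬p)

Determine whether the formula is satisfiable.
Yes

Yes, the formula is satisfiable.

One satisfying assignment is: p=True, i=False, x=True

Verification: With this assignment, all 9 clauses evaluate to true.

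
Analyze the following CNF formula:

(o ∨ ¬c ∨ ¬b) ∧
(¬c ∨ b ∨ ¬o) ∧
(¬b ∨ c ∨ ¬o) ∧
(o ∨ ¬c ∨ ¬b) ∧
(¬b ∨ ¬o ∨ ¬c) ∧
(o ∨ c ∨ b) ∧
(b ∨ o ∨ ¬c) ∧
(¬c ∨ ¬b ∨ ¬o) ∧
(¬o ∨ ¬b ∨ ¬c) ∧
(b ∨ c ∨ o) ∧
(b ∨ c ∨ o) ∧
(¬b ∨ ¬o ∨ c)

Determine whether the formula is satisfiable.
Yes

Yes, the formula is satisfiable.

One satisfying assignment is: o=True, b=False, c=False

Verification: With this assignment, all 12 clauses evaluate to true.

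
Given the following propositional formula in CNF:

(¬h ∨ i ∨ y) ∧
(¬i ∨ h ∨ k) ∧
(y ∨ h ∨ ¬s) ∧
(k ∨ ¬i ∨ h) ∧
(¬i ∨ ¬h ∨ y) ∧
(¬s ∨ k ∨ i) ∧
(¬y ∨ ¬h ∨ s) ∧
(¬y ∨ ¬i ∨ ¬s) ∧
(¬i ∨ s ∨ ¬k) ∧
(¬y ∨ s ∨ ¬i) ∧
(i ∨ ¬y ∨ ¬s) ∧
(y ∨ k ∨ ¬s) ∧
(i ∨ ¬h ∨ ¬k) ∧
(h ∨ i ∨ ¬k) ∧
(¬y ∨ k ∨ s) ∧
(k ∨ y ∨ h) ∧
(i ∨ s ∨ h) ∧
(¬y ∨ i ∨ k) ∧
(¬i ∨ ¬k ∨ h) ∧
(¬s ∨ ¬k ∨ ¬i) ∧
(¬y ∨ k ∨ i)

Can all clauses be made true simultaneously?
No

No, the formula is not satisfiable.

No assignment of truth values to the variables can make all 21 clauses true simultaneously.

The formula is UNSAT (unsatisfiable).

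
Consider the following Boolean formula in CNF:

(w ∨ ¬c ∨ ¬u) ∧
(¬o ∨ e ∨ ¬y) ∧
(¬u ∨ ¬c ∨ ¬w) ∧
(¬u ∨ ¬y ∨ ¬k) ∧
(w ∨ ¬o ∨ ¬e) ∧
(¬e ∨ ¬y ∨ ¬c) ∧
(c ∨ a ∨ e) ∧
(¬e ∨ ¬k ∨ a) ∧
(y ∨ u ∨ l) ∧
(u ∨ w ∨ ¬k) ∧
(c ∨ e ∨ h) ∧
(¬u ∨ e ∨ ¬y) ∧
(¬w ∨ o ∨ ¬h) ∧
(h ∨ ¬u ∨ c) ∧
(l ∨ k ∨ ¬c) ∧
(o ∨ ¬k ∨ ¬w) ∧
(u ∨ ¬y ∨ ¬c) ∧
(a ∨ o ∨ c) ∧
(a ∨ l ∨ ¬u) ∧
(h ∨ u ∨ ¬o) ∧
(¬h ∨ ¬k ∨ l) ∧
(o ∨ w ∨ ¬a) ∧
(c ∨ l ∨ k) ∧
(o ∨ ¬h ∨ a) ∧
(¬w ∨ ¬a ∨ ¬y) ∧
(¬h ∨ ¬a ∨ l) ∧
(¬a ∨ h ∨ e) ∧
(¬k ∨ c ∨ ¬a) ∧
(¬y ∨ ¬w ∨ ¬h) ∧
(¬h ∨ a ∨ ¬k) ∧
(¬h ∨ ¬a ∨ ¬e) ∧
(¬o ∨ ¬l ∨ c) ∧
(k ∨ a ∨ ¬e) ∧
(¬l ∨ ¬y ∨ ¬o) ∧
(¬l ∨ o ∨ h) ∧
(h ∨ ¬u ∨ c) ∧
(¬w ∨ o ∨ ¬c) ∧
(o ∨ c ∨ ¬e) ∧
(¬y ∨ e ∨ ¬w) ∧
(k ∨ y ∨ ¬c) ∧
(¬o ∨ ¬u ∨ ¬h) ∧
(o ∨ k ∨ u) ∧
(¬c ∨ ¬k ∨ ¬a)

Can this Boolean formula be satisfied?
No

No, the formula is not satisfiable.

No assignment of truth values to the variables can make all 43 clauses true simultaneously.

The formula is UNSAT (unsatisfiable).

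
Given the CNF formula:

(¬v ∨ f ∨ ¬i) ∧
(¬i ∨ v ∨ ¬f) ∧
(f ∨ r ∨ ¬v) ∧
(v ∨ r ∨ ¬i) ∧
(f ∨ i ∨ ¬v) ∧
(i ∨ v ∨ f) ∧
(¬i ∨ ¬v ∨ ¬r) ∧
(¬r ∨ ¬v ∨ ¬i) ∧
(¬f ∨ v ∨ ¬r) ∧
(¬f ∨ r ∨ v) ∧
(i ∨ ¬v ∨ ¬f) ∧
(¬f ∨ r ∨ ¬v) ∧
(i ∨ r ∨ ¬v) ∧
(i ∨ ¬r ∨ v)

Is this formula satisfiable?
Yes

Yes, the formula is satisfiable.

One satisfying assignment is: r=True, i=True, v=False, f=False

Verification: With this assignment, all 14 clauses evaluate to true.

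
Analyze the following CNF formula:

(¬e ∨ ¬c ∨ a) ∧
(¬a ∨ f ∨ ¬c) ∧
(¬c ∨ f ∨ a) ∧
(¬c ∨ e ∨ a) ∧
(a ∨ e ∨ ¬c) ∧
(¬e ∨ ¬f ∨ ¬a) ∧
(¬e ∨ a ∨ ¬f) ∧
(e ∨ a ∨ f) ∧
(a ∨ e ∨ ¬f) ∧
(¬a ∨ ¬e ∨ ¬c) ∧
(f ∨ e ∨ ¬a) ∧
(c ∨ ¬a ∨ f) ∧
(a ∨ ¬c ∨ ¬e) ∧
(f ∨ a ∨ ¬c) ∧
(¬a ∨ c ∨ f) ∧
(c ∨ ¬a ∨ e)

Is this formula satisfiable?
Yes

Yes, the formula is satisfiable.

One satisfying assignment is: c=False, a=False, f=False, e=True

Verification: With this assignment, all 16 clauses evaluate to true.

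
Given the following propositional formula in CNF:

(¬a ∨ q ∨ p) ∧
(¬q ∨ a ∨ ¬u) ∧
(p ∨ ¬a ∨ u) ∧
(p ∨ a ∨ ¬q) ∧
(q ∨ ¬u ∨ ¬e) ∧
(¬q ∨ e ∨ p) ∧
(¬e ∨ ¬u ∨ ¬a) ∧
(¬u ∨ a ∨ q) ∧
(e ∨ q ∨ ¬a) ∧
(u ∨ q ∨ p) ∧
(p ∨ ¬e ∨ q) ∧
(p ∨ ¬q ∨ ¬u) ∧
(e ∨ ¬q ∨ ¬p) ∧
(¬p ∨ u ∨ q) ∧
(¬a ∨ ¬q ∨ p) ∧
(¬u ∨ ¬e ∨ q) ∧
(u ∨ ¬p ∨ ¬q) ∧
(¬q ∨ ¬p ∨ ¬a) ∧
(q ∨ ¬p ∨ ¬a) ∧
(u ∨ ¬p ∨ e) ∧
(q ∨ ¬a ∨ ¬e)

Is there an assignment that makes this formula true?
No

No, the formula is not satisfiable.

No assignment of truth values to the variables can make all 21 clauses true simultaneously.

The formula is UNSAT (unsatisfiable).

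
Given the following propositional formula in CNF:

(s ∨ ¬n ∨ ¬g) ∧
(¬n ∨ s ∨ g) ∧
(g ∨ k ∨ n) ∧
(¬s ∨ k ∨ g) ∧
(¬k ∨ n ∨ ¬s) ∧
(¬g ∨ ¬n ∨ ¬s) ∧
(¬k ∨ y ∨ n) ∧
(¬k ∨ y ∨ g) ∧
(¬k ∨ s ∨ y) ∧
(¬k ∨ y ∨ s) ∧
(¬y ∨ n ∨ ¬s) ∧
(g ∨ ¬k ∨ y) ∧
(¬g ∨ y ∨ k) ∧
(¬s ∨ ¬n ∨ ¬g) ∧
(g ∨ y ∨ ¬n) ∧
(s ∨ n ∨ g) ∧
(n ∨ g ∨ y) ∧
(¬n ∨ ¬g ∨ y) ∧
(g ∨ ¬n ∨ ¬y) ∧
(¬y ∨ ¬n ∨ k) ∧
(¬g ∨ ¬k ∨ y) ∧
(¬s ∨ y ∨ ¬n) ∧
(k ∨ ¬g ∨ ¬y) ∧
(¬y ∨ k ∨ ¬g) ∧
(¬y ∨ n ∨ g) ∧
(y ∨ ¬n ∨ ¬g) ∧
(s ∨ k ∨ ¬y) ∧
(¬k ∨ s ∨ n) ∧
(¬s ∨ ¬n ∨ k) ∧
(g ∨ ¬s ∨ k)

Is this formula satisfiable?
No

No, the formula is not satisfiable.

No assignment of truth values to the variables can make all 30 clauses true simultaneously.

The formula is UNSAT (unsatisfiable).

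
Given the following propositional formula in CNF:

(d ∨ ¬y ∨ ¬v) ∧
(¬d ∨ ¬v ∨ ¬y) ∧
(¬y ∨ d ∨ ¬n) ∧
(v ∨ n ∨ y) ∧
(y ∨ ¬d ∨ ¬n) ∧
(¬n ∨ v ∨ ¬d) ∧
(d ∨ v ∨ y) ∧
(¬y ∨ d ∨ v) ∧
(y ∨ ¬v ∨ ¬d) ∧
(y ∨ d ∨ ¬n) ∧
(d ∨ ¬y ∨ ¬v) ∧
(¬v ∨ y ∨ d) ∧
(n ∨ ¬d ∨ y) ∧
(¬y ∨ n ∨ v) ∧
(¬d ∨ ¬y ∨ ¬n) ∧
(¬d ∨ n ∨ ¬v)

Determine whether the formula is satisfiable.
No

No, the formula is not satisfiable.

No assignment of truth values to the variables can make all 16 clauses true simultaneously.

The formula is UNSAT (unsatisfiable).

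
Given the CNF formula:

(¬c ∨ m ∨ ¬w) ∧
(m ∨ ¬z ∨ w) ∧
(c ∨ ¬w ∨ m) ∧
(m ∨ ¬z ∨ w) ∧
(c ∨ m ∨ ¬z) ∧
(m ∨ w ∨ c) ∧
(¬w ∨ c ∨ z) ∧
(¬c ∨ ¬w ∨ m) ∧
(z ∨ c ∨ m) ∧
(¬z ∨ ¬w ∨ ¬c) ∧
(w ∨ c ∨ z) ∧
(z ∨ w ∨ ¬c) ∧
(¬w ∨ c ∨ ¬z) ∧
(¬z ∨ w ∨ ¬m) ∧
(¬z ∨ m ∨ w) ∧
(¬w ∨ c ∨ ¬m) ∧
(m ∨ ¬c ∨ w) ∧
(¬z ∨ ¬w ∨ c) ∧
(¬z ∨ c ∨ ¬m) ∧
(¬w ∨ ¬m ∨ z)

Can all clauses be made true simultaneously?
No

No, the formula is not satisfiable.

No assignment of truth values to the variables can make all 20 clauses true simultaneously.

The formula is UNSAT (unsatisfiable).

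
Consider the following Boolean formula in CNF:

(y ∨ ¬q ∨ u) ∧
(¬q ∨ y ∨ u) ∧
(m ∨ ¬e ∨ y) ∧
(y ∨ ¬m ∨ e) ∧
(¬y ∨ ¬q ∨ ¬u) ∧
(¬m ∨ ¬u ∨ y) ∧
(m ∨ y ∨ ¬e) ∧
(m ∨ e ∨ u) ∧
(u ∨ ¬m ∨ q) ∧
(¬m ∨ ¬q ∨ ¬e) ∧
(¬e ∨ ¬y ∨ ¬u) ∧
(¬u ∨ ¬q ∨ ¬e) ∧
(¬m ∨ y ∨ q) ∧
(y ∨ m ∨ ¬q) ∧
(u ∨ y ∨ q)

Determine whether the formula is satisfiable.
Yes

Yes, the formula is satisfiable.

One satisfying assignment is: y=True, m=False, u=False, q=False, e=True

Verification: With this assignment, all 15 clauses evaluate to true.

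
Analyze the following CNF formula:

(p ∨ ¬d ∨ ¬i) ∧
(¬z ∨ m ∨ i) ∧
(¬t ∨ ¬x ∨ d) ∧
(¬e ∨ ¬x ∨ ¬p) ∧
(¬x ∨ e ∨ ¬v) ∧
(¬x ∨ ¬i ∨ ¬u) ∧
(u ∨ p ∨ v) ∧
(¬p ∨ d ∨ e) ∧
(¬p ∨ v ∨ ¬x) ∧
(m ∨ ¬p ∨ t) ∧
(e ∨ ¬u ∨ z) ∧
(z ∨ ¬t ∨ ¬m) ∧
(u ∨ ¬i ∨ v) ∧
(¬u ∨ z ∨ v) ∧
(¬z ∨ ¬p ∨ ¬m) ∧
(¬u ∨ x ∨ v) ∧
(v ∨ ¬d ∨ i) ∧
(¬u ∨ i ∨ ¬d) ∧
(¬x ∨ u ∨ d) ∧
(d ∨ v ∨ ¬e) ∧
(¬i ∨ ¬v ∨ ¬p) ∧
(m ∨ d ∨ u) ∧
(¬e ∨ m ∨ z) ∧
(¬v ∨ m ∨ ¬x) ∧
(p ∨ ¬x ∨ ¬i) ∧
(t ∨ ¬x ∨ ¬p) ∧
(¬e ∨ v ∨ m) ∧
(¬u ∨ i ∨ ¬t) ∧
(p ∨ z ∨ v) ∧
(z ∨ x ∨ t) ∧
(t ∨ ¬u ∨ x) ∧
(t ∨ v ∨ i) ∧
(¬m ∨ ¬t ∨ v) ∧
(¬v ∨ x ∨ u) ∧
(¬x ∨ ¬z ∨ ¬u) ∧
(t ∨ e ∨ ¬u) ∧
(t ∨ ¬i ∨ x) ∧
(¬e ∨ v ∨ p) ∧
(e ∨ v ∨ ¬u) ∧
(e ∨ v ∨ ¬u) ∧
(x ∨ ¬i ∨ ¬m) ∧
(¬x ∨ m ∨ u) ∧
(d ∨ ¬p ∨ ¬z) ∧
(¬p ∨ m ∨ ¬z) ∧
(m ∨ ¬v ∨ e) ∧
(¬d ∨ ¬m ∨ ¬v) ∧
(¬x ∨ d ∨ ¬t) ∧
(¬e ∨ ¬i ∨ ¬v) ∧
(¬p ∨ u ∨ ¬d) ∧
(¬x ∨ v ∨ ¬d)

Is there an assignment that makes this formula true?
Yes

Yes, the formula is satisfiable.

One satisfying assignment is: i=False, x=True, v=True, e=True, p=False, u=True, m=True, z=False, d=False, t=False

Verification: With this assignment, all 50 clauses evaluate to true.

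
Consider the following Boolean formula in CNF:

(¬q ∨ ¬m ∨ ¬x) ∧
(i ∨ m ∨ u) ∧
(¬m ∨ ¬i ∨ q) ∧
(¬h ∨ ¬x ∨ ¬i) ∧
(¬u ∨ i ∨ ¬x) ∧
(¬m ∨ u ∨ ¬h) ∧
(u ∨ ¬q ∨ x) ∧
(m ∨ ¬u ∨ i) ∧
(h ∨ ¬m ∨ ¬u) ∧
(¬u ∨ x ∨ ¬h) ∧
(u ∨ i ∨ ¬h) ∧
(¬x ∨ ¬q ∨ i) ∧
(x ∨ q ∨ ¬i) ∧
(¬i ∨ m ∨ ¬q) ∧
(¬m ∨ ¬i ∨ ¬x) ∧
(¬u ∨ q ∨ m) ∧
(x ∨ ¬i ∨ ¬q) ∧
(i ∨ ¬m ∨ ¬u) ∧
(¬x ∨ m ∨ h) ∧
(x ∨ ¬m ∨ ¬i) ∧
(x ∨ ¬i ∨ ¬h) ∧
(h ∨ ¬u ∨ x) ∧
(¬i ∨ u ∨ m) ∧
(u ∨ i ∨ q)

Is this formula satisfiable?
No

No, the formula is not satisfiable.

No assignment of truth values to the variables can make all 24 clauses true simultaneously.

The formula is UNSAT (unsatisfiable).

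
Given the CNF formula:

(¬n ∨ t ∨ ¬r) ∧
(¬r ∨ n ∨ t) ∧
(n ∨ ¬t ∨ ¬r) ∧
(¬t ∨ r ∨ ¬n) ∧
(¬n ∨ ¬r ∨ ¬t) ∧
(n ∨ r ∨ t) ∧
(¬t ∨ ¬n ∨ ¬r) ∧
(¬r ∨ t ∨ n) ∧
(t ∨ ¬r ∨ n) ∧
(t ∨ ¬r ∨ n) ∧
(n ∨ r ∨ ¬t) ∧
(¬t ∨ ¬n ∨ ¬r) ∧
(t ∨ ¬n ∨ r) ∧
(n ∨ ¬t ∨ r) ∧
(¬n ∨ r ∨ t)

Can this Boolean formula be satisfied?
No

No, the formula is not satisfiable.

No assignment of truth values to the variables can make all 15 clauses true simultaneously.

The formula is UNSAT (unsatisfiable).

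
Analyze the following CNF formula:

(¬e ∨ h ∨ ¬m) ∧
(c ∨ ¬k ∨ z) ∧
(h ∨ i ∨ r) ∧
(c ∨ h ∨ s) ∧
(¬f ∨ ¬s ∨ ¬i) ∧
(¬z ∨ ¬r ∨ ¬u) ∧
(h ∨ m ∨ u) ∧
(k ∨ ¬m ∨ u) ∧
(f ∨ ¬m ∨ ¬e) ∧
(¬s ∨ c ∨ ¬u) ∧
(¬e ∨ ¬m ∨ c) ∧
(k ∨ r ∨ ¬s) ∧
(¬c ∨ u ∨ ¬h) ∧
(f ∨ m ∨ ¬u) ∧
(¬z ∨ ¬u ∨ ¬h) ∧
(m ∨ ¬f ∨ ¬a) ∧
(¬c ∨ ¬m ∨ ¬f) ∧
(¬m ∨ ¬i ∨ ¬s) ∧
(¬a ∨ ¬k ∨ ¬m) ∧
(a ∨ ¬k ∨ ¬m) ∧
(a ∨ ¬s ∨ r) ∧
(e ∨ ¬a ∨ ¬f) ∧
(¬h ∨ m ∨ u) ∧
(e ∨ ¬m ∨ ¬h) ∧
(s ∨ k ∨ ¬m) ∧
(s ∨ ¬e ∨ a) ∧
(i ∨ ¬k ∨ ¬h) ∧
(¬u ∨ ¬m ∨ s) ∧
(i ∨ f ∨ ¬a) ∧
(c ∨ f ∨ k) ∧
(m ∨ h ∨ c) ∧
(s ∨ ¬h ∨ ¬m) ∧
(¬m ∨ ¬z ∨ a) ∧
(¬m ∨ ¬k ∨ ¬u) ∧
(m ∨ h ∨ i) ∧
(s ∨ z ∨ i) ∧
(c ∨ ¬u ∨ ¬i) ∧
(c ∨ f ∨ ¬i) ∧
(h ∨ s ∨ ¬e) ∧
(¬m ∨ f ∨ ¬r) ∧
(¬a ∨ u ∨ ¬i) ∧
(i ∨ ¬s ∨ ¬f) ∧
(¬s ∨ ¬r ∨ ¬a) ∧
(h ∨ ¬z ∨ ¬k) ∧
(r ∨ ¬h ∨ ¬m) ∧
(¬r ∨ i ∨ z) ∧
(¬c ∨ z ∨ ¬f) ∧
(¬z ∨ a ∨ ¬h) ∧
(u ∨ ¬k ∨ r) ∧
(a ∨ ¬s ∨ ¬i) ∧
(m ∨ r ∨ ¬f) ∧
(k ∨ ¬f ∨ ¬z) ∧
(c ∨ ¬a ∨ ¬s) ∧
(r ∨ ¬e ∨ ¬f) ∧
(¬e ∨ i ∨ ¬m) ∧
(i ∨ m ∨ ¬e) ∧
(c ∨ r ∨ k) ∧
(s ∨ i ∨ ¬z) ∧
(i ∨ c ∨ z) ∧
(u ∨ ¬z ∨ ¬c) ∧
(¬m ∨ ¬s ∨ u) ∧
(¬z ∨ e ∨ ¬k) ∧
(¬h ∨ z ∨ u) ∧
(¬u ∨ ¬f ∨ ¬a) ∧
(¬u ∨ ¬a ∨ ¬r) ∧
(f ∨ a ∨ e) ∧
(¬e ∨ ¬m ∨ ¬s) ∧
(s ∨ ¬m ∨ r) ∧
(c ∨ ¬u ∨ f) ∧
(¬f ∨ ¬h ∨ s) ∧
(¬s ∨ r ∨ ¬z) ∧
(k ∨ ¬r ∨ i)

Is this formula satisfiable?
No

No, the formula is not satisfiable.

No assignment of truth values to the variables can make all 72 clauses true simultaneously.

The formula is UNSAT (unsatisfiable).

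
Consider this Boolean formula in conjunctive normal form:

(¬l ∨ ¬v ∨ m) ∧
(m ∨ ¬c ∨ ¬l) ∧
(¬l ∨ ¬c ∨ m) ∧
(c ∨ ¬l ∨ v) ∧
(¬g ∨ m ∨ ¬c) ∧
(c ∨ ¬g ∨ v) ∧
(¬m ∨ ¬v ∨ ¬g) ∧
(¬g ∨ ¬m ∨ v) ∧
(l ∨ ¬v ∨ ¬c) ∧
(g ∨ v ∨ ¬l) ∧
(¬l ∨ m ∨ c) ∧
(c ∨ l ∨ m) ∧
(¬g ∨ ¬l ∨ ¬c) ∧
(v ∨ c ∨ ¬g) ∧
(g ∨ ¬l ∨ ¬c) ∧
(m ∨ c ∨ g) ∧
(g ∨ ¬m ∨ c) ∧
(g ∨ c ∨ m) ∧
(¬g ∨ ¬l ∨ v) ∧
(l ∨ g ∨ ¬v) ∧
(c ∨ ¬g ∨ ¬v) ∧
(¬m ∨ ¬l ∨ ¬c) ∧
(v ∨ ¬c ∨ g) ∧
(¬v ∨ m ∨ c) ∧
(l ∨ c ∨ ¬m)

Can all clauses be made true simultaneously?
No

No, the formula is not satisfiable.

No assignment of truth values to the variables can make all 25 clauses true simultaneously.

The formula is UNSAT (unsatisfiable).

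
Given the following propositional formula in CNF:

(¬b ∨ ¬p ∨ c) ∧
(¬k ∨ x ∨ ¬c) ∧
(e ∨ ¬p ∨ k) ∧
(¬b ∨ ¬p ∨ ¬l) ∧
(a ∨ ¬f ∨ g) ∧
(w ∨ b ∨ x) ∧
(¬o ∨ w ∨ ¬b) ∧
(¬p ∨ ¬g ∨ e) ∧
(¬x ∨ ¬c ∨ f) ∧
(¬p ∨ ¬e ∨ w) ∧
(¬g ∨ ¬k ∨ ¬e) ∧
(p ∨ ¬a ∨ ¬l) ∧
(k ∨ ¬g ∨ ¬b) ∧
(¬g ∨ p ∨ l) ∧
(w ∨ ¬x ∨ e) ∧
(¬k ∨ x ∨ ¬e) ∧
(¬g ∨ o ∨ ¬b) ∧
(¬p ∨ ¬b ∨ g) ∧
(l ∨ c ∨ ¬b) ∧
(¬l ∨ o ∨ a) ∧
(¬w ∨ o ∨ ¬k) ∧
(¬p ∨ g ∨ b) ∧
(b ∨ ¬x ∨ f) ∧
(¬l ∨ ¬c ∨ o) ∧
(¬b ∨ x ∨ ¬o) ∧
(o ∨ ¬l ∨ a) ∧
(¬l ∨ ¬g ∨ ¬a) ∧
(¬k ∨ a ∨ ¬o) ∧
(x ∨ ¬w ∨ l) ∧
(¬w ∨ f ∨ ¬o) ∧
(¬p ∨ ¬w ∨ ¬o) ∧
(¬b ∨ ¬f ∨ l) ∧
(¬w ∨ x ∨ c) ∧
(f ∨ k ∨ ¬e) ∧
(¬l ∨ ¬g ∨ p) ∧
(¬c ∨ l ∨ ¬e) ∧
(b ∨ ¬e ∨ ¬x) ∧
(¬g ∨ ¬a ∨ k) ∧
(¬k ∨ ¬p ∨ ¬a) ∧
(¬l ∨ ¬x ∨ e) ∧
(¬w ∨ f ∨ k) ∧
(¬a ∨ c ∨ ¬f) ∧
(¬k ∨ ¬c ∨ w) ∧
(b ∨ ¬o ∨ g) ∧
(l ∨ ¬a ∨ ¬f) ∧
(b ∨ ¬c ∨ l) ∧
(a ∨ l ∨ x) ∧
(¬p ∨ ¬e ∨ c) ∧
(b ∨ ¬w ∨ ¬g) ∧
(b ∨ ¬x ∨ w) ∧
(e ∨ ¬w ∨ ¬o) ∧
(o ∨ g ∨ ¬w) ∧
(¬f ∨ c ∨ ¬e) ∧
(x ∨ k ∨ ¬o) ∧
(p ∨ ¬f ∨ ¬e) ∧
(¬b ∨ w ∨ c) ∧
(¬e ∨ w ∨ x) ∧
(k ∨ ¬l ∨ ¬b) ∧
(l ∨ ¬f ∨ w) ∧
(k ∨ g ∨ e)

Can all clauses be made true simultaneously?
No

No, the formula is not satisfiable.

No assignment of truth values to the variables can make all 60 clauses true simultaneously.

The formula is UNSAT (unsatisfiable).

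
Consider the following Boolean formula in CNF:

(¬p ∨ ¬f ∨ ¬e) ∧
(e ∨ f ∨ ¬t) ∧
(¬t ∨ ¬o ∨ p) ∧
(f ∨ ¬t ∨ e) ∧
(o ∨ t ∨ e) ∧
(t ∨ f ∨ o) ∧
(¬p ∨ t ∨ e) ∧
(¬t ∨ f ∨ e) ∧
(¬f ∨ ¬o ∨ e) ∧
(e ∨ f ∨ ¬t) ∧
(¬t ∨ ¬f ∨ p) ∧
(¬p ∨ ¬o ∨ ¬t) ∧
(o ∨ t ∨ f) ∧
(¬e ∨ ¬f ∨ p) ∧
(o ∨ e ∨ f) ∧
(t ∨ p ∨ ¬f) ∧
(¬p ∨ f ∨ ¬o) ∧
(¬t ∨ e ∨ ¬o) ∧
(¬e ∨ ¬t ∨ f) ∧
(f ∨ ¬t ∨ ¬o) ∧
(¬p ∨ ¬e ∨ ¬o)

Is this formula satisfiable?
Yes

Yes, the formula is satisfiable.

One satisfying assignment is: e=False, o=False, p=True, t=True, f=True

Verification: With this assignment, all 21 clauses evaluate to true.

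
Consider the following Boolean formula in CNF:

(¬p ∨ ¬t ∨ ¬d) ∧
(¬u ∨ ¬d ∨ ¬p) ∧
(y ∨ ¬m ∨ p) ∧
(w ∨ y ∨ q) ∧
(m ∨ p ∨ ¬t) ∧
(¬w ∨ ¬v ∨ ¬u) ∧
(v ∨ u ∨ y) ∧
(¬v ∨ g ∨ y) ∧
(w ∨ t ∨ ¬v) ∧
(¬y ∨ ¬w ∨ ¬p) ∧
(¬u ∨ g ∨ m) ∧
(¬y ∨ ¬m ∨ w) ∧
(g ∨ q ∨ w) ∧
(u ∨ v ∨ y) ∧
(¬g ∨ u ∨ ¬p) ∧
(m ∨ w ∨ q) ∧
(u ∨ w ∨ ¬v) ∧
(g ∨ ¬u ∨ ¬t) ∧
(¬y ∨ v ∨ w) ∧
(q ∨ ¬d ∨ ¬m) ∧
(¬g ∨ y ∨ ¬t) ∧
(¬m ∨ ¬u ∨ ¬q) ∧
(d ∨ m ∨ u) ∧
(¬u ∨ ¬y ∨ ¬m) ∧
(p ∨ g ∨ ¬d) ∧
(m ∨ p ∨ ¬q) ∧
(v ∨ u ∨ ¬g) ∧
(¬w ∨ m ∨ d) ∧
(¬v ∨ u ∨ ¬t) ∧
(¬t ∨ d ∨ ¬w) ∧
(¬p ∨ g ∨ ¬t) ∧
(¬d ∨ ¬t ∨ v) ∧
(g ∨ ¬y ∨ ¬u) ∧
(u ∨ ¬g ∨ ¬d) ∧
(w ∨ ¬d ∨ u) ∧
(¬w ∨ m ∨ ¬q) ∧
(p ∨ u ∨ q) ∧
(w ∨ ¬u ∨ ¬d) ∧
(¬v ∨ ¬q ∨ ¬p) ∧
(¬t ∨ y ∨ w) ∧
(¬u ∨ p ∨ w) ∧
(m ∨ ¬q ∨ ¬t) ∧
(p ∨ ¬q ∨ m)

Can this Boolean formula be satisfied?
Yes

Yes, the formula is satisfiable.

One satisfying assignment is: q=False, u=True, d=False, v=False, g=False, m=True, p=True, y=False, t=False, w=True

Verification: With this assignment, all 43 clauses evaluate to true.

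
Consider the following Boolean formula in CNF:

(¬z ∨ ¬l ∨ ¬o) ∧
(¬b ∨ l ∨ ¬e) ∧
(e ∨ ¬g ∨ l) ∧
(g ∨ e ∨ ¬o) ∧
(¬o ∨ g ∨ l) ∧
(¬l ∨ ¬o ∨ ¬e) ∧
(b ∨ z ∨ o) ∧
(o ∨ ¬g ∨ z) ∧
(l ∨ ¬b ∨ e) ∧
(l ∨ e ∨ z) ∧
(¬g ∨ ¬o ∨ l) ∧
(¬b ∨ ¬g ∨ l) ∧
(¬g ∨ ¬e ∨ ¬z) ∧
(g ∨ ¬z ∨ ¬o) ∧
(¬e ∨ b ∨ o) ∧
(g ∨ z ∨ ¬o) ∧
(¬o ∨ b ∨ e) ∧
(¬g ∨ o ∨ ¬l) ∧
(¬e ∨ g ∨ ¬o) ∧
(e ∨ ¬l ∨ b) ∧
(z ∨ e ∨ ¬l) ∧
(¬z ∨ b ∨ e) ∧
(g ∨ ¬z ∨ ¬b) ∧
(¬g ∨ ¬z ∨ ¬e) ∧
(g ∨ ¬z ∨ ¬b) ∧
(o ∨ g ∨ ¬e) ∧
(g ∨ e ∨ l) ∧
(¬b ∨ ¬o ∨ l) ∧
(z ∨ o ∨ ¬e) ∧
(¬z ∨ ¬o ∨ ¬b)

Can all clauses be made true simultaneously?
No

No, the formula is not satisfiable.

No assignment of truth values to the variables can make all 30 clauses true simultaneously.

The formula is UNSAT (unsatisfiable).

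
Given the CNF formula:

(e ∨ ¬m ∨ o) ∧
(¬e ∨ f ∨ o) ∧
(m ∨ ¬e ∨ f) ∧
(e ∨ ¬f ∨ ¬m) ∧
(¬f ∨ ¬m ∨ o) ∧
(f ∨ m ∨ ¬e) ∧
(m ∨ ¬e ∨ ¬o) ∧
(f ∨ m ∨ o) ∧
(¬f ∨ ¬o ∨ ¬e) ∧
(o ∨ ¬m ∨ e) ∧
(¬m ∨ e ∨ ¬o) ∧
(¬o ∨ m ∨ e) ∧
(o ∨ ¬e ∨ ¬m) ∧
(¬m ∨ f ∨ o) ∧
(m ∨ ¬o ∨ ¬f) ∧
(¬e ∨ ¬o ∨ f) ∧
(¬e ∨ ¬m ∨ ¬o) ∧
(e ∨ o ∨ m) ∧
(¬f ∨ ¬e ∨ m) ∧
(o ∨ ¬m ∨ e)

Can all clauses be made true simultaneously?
No

No, the formula is not satisfiable.

No assignment of truth values to the variables can make all 20 clauses true simultaneously.

The formula is UNSAT (unsatisfiable).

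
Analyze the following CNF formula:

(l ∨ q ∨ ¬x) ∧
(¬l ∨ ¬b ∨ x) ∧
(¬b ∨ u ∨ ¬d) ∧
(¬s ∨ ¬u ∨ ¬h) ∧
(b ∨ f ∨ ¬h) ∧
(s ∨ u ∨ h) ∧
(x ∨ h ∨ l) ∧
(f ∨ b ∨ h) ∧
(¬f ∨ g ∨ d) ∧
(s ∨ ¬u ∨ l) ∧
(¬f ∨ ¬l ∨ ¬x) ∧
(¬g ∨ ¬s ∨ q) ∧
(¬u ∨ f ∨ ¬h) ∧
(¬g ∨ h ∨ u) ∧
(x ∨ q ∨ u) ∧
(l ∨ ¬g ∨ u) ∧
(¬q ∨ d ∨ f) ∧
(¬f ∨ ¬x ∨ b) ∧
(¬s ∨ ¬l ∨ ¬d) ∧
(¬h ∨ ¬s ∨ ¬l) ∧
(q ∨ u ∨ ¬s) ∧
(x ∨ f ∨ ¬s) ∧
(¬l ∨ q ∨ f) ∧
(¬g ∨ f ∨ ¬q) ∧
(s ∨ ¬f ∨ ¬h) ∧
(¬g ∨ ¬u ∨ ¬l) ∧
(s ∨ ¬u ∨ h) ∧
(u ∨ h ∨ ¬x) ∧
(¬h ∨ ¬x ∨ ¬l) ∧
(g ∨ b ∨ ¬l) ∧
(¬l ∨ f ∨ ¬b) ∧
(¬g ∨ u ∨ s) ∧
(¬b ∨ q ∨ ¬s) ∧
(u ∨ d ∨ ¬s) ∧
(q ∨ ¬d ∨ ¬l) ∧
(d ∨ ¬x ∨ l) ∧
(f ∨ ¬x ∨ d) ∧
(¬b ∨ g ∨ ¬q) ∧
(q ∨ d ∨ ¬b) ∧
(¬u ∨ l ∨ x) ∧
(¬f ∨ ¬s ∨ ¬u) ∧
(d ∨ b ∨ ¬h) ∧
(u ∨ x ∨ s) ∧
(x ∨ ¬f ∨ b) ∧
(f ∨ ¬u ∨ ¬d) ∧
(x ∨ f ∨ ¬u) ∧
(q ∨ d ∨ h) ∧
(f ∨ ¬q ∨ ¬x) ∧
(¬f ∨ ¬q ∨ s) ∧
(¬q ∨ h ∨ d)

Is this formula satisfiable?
No

No, the formula is not satisfiable.

No assignment of truth values to the variables can make all 50 clauses true simultaneously.

The formula is UNSAT (unsatisfiable).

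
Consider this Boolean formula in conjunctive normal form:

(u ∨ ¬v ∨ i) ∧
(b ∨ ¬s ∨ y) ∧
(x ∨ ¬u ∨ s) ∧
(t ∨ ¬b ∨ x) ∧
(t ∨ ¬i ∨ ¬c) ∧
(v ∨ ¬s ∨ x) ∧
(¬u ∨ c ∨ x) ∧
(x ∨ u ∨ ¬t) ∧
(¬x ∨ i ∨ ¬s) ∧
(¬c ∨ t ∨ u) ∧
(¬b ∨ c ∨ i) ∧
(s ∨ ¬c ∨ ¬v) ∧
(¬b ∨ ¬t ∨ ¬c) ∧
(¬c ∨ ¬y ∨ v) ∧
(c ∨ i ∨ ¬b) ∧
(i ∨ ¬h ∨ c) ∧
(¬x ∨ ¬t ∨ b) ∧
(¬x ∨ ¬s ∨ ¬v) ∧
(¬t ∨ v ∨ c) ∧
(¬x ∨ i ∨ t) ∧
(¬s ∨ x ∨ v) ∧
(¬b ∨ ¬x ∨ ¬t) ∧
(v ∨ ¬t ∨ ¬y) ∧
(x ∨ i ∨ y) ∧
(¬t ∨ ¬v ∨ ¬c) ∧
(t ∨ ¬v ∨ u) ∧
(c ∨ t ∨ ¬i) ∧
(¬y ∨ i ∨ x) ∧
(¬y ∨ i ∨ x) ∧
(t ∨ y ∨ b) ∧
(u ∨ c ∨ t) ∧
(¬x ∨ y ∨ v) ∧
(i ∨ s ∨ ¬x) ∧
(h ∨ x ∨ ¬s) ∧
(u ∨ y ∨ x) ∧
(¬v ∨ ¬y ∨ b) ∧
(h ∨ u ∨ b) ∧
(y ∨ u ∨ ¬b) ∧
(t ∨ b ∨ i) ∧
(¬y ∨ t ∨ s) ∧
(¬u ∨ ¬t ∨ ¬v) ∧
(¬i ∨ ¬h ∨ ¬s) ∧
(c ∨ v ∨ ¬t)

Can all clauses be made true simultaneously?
No

No, the formula is not satisfiable.

No assignment of truth values to the variables can make all 43 clauses true simultaneously.

The formula is UNSAT (unsatisfiable).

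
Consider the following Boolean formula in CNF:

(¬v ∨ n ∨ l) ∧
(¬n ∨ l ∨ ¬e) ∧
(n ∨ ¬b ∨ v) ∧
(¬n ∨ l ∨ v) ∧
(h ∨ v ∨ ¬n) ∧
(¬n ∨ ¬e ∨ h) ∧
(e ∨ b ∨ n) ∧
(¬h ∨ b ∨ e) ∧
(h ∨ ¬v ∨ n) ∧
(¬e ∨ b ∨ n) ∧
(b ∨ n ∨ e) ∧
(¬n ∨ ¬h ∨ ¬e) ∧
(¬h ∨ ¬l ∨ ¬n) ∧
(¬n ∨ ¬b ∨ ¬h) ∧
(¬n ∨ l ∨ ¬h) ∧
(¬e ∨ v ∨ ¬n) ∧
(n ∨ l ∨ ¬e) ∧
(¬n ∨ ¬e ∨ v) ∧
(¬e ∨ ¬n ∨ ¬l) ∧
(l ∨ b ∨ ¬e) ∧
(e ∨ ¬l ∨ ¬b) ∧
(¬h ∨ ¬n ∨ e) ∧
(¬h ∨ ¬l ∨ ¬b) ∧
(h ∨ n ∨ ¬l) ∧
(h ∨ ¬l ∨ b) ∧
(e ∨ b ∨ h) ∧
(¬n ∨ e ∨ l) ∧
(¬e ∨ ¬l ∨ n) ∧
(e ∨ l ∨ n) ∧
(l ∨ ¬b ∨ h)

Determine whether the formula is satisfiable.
No

No, the formula is not satisfiable.

No assignment of truth values to the variables can make all 30 clauses true simultaneously.

The formula is UNSAT (unsatisfiable).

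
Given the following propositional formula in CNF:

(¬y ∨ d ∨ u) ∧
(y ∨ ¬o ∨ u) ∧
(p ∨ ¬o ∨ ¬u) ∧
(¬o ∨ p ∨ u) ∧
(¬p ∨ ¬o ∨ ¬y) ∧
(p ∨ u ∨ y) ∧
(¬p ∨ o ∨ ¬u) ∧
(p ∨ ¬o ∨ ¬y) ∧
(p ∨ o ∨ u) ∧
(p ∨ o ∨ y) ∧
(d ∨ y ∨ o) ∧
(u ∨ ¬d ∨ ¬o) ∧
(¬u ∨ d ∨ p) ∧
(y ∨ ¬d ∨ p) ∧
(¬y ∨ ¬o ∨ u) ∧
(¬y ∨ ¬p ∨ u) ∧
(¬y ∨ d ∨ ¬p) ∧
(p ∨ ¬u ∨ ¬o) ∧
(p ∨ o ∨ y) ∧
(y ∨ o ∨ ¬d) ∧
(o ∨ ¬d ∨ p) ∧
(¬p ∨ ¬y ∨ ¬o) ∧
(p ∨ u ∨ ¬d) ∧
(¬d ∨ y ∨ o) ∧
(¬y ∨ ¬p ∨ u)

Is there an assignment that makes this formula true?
Yes

Yes, the formula is satisfiable.

One satisfying assignment is: u=True, p=True, o=True, y=False, d=False

Verification: With this assignment, all 25 clauses evaluate to true.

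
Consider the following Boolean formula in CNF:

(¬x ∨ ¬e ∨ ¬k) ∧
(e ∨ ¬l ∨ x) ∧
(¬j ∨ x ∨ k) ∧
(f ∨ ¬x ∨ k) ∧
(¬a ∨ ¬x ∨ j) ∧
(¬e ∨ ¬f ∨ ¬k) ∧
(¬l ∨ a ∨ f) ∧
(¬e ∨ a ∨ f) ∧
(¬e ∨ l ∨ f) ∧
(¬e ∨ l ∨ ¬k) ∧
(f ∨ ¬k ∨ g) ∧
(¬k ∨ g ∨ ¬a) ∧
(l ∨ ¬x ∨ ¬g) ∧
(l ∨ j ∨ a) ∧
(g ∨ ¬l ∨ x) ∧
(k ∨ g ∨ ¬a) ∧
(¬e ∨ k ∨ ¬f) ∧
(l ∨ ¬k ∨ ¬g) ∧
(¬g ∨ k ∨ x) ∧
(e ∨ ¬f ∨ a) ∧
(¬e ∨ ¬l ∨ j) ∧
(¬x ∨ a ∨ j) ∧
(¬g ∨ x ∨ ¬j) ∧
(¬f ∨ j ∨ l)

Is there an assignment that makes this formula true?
Yes

Yes, the formula is satisfiable.

One satisfying assignment is: j=True, a=True, g=True, l=True, x=True, k=True, e=False, f=False

Verification: With this assignment, all 24 clauses evaluate to true.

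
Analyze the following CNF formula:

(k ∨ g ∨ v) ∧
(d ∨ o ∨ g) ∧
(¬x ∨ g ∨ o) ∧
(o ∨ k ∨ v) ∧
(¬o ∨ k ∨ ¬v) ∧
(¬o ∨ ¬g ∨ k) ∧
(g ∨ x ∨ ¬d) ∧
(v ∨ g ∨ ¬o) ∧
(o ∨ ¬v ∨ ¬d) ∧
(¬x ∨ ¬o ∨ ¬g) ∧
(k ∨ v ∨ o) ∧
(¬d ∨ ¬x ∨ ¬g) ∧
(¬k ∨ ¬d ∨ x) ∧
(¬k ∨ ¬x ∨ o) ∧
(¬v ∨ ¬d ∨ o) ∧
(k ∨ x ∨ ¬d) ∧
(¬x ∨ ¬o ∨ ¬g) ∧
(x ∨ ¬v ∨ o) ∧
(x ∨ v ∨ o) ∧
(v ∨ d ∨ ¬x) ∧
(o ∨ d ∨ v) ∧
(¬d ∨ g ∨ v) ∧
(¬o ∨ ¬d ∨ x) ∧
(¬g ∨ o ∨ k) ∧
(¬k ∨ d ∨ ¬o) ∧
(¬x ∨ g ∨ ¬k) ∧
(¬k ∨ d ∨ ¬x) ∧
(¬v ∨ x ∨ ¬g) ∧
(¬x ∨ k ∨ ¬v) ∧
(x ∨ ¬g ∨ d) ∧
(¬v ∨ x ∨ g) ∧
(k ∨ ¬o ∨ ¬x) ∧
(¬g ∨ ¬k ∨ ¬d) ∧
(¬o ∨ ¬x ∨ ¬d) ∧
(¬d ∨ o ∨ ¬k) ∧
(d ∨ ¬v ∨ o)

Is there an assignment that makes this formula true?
No

No, the formula is not satisfiable.

No assignment of truth values to the variables can make all 36 clauses true simultaneously.

The formula is UNSAT (unsatisfiable).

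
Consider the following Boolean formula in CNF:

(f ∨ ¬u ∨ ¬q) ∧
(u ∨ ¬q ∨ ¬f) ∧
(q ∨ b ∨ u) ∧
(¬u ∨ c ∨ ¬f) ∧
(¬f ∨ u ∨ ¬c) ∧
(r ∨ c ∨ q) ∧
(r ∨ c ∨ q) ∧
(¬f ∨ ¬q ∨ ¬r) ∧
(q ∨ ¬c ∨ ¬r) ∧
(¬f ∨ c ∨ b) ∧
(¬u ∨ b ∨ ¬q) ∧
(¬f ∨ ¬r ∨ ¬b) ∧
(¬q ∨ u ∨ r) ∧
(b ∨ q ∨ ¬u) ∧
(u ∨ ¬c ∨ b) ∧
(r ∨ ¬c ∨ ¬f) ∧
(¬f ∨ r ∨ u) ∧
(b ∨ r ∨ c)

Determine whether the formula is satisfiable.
Yes

Yes, the formula is satisfiable.

One satisfying assignment is: c=False, r=True, u=False, q=True, f=False, b=False

Verification: With this assignment, all 18 clauses evaluate to true.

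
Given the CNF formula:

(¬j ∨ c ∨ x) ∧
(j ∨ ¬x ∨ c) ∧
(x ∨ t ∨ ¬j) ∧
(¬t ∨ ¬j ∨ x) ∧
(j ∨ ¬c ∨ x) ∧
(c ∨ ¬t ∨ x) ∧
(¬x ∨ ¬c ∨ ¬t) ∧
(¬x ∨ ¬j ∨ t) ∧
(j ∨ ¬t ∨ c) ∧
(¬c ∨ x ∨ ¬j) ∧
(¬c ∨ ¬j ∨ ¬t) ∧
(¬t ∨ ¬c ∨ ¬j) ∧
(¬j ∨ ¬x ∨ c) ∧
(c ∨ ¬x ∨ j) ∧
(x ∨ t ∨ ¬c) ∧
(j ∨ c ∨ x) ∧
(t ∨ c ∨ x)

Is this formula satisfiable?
Yes

Yes, the formula is satisfiable.

One satisfying assignment is: j=False, c=True, t=False, x=True

Verification: With this assignment, all 17 clauses evaluate to true.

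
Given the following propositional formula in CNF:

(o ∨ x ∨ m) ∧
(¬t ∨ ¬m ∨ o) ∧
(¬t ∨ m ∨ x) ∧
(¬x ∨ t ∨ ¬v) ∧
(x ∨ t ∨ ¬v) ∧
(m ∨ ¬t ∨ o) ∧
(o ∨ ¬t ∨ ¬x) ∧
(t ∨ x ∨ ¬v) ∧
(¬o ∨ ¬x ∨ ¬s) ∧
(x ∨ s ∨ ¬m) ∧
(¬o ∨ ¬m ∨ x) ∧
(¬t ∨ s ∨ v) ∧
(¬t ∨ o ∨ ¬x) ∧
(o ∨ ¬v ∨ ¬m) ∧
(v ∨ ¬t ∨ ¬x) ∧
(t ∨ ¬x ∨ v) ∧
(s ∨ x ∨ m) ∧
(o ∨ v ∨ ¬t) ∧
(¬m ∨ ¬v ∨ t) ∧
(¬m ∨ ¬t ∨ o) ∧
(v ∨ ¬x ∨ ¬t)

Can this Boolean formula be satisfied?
Yes

Yes, the formula is satisfiable.

One satisfying assignment is: m=False, t=False, s=True, x=False, v=False, o=True

Verification: With this assignment, all 21 clauses evaluate to true.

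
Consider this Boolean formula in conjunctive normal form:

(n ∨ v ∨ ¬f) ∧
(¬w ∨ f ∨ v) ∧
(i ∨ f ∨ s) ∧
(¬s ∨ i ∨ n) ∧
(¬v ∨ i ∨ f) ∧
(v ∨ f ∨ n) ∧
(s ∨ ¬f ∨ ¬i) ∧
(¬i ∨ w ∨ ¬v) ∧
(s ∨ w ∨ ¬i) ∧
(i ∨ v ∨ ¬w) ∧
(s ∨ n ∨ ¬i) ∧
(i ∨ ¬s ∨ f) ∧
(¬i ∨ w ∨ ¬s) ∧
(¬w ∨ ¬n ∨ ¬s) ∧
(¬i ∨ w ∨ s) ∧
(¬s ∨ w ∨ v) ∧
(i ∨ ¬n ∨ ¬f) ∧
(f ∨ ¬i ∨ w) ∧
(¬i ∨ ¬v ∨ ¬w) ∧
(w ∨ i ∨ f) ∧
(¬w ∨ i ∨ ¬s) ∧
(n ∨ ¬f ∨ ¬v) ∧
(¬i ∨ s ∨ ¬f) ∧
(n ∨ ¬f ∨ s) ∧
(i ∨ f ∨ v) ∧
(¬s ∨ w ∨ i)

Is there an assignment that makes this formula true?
No

No, the formula is not satisfiable.

No assignment of truth values to the variables can make all 26 clauses true simultaneously.

The formula is UNSAT (unsatisfiable).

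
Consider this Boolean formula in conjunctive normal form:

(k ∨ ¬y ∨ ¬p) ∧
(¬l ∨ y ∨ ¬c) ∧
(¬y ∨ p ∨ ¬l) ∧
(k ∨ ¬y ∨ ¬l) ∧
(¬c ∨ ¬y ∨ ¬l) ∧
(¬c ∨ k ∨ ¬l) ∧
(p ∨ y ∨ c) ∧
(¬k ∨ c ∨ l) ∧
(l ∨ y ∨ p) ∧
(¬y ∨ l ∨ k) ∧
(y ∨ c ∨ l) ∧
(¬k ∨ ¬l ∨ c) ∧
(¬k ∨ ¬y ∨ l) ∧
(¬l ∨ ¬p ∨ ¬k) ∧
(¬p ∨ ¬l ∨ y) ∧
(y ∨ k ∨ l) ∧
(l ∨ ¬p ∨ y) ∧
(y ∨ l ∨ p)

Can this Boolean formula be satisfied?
No

No, the formula is not satisfiable.

No assignment of truth values to the variables can make all 18 clauses true simultaneously.

The formula is UNSAT (unsatisfiable).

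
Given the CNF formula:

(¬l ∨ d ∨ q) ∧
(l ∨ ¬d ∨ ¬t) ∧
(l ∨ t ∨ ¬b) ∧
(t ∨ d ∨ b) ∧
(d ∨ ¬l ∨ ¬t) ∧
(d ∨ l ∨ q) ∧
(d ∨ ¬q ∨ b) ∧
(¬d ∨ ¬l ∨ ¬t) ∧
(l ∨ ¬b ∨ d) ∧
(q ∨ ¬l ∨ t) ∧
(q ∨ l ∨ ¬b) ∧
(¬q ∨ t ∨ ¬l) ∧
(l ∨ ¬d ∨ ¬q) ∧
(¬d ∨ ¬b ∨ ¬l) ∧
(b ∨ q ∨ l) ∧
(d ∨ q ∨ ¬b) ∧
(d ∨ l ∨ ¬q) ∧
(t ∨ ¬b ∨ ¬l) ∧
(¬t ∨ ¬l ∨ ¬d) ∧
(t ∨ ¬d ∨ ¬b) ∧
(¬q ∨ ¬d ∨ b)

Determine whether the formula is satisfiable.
No

No, the formula is not satisfiable.

No assignment of truth values to the variables can make all 21 clauses true simultaneously.

The formula is UNSAT (unsatisfiable).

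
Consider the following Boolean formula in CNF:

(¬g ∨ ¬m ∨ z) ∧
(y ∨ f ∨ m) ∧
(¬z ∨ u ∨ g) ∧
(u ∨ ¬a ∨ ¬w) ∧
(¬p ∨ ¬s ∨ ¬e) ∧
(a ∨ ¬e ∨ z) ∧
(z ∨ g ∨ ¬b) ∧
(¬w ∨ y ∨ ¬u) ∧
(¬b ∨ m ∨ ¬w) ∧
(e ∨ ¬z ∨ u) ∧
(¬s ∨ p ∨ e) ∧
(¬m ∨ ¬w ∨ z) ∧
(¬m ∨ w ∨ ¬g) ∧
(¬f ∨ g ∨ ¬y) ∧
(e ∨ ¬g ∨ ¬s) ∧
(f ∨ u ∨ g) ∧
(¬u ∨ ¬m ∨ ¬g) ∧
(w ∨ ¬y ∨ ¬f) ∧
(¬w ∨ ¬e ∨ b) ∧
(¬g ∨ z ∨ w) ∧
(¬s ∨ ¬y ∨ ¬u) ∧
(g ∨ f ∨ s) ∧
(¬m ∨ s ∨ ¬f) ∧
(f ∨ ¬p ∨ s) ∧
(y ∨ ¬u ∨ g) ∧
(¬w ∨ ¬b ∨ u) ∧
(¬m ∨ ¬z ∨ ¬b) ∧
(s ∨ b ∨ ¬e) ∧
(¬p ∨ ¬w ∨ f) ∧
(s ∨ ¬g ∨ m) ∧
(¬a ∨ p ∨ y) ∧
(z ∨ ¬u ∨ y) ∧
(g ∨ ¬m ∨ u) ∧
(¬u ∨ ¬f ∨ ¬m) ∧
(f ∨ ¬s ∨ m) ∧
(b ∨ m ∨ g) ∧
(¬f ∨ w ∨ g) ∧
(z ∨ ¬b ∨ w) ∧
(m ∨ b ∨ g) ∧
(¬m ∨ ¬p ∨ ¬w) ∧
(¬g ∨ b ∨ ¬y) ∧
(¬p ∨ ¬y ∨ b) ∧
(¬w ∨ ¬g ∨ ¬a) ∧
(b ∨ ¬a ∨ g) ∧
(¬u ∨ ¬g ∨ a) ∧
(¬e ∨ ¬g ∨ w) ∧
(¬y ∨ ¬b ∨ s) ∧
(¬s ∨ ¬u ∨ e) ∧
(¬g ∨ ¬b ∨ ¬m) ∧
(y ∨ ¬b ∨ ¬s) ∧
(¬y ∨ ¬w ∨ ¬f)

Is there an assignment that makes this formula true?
No

No, the formula is not satisfiable.

No assignment of truth values to the variables can make all 51 clauses true simultaneously.

The formula is UNSAT (unsatisfiable).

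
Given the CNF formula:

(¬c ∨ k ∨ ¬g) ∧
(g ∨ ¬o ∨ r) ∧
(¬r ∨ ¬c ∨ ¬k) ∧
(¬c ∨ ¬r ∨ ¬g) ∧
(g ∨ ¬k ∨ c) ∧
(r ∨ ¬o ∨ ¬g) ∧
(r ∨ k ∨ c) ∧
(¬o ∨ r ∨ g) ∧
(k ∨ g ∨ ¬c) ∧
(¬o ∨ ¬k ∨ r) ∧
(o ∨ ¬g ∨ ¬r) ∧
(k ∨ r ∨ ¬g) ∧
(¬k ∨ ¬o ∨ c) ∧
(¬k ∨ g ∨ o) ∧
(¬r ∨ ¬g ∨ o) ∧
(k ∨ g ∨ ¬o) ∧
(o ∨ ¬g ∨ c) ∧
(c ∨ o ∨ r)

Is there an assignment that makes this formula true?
Yes

Yes, the formula is satisfiable.

One satisfying assignment is: o=False, r=True, c=False, g=False, k=False

Verification: With this assignment, all 18 clauses evaluate to true.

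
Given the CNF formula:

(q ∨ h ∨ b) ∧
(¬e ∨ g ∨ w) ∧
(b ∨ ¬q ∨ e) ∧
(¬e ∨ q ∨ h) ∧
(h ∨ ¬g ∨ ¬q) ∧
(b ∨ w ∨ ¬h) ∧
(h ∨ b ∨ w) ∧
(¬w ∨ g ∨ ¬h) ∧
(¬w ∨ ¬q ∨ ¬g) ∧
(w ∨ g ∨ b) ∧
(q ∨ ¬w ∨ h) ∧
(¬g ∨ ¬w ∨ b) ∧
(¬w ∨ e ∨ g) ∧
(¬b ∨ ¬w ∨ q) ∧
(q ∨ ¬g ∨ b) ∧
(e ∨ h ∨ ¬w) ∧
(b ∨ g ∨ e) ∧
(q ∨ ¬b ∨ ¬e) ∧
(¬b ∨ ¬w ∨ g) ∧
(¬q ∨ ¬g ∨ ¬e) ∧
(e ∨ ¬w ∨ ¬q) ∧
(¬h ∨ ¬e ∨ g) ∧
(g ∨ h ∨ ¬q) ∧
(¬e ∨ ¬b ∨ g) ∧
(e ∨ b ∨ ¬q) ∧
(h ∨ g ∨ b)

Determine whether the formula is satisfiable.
Yes

Yes, the formula is satisfiable.

One satisfying assignment is: g=False, q=False, h=False, b=True, e=False, w=False

Verification: With this assignment, all 26 clauses evaluate to true.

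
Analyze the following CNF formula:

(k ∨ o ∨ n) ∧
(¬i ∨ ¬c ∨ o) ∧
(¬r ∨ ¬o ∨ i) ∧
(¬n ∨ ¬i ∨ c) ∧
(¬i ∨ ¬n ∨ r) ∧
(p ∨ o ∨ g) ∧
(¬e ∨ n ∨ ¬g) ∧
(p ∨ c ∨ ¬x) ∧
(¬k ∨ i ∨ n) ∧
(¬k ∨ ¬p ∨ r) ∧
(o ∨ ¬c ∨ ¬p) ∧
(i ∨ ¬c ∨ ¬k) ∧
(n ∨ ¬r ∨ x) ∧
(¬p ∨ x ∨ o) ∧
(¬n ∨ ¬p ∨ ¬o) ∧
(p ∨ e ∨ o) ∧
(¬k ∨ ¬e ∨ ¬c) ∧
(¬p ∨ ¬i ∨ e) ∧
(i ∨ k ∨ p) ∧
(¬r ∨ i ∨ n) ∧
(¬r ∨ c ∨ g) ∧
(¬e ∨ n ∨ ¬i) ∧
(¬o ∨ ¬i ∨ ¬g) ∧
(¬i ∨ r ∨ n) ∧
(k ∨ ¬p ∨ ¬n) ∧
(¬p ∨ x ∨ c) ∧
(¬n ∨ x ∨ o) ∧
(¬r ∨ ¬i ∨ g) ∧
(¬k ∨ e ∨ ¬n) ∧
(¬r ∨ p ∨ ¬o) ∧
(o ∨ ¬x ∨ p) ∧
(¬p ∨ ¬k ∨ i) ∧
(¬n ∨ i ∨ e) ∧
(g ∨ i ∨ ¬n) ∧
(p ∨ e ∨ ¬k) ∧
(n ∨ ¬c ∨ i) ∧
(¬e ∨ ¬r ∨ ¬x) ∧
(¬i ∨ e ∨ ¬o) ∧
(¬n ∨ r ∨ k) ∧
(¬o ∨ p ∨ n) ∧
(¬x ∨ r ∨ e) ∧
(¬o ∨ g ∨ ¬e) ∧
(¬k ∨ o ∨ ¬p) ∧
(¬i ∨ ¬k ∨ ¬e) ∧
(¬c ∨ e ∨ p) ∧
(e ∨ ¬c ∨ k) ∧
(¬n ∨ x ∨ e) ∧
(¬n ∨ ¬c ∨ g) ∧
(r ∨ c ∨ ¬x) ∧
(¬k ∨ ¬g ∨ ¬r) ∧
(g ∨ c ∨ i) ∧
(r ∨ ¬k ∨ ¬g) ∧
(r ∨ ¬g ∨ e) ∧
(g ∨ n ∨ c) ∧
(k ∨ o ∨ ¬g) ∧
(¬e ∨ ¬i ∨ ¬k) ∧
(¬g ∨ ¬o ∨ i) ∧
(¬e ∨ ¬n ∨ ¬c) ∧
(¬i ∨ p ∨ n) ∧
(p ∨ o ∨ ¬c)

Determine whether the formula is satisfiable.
No

No, the formula is not satisfiable.

No assignment of truth values to the variables can make all 60 clauses true simultaneously.

The formula is UNSAT (unsatisfiable).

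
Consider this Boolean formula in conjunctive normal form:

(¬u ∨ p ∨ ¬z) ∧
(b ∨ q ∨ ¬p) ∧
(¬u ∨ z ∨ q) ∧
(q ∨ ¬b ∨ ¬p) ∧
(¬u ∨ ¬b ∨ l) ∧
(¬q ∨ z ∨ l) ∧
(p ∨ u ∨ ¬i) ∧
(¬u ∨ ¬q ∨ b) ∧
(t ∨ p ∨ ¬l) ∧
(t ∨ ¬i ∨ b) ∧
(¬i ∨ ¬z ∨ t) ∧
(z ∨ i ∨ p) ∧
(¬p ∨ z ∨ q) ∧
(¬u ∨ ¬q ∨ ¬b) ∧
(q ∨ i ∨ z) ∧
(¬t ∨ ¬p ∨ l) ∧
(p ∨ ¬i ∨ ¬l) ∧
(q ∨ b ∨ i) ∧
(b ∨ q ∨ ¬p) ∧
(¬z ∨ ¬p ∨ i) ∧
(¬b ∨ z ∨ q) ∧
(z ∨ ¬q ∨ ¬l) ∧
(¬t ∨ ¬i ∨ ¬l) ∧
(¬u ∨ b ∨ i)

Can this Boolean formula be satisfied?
Yes

Yes, the formula is satisfiable.

One satisfying assignment is: i=False, b=True, z=True, u=False, l=False, t=False, q=False, p=False

Verification: With this assignment, all 24 clauses evaluate to true.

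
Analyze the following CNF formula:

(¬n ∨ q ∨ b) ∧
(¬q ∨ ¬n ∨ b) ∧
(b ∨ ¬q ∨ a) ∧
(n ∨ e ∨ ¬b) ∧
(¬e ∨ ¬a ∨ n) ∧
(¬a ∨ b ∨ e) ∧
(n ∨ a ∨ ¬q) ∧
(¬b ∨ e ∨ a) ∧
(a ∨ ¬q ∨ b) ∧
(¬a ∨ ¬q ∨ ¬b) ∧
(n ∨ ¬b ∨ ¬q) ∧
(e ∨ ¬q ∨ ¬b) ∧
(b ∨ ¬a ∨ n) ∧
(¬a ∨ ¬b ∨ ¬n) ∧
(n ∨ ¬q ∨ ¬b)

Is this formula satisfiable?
Yes

Yes, the formula is satisfiable.

One satisfying assignment is: e=False, n=False, q=False, a=False, b=False

Verification: With this assignment, all 15 clauses evaluate to true.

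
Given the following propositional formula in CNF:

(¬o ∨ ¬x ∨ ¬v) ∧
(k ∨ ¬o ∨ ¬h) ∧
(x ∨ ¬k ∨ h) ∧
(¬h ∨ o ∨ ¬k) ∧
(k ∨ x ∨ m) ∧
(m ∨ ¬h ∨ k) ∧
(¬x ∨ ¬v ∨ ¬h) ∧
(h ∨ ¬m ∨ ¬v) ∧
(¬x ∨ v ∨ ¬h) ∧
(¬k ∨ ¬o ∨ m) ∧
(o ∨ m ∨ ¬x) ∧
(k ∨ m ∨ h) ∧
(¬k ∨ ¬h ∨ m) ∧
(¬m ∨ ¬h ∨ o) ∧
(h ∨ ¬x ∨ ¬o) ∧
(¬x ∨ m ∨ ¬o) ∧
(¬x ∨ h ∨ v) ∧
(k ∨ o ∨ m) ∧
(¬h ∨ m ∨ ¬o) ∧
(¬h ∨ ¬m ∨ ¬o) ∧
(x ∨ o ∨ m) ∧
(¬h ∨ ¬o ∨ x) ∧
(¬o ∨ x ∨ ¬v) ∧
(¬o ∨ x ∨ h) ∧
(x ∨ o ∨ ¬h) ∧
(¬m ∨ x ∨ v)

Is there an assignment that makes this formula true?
No

No, the formula is not satisfiable.

No assignment of truth values to the variables can make all 26 clauses true simultaneously.

The formula is UNSAT (unsatisfiable).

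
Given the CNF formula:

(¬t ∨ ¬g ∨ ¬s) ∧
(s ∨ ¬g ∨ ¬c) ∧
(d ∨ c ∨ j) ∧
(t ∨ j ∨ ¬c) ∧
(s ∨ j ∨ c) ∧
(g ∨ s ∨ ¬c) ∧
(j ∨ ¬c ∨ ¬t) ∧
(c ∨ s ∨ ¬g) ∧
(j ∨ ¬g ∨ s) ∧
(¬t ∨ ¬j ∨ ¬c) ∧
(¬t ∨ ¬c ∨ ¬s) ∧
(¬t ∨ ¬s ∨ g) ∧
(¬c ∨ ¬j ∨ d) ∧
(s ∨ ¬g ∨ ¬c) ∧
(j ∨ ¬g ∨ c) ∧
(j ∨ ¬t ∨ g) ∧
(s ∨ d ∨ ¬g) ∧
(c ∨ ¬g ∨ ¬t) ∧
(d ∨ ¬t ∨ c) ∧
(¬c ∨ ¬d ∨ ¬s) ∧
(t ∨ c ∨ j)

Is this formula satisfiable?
Yes

Yes, the formula is satisfiable.

One satisfying assignment is: t=True, c=False, s=False, j=True, d=True, g=False

Verification: With this assignment, all 21 clauses evaluate to true.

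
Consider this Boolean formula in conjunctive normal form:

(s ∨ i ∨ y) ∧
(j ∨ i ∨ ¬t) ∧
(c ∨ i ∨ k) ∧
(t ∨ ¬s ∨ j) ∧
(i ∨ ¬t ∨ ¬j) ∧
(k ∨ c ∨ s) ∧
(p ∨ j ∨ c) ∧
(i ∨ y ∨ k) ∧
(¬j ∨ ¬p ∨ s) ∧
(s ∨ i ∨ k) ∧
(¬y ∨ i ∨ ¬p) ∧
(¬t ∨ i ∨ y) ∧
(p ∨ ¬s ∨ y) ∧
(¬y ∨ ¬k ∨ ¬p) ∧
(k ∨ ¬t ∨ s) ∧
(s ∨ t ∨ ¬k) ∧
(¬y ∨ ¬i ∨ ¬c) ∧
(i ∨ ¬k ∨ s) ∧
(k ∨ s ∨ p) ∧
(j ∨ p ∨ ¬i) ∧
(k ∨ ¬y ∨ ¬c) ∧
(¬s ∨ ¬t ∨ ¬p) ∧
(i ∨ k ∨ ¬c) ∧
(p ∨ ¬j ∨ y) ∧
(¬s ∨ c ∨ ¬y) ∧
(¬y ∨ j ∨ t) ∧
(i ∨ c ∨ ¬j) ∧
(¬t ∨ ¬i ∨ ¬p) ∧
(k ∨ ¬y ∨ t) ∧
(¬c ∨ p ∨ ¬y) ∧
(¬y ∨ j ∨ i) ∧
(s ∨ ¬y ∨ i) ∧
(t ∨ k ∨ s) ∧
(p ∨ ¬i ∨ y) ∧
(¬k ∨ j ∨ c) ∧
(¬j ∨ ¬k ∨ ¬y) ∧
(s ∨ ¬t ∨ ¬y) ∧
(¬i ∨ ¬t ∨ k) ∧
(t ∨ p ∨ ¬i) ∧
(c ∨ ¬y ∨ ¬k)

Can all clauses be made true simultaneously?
Yes

Yes, the formula is satisfiable.

One satisfying assignment is: j=True, c=False, p=True, s=True, i=True, t=False, k=True, y=False

Verification: With this assignment, all 40 clauses evaluate to true.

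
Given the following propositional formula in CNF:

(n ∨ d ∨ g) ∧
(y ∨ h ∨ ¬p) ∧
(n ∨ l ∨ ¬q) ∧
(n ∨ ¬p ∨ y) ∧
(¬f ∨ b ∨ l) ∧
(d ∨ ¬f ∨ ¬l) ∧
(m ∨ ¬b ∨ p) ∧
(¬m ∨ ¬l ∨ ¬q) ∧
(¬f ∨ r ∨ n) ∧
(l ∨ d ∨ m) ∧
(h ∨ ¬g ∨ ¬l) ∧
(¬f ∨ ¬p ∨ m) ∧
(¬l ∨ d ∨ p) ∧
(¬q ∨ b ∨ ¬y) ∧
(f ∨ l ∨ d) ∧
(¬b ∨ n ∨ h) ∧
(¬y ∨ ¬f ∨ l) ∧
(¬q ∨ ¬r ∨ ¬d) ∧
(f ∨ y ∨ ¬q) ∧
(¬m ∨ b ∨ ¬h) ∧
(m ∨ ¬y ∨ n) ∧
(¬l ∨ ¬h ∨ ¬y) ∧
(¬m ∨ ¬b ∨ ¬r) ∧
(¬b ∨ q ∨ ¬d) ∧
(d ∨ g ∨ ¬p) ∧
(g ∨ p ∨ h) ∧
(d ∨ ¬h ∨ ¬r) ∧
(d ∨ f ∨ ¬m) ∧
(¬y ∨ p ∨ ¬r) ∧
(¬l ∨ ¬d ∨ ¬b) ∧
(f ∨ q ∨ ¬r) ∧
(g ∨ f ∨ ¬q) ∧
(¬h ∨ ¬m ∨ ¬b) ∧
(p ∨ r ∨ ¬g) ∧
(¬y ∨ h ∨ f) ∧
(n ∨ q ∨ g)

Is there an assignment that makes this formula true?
Yes

Yes, the formula is satisfiable.

One satisfying assignment is: q=False, g=False, p=False, d=True, m=False, b=False, h=True, f=False, n=True, l=False, r=False, y=False

Verification: With this assignment, all 36 clauses evaluate to true.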